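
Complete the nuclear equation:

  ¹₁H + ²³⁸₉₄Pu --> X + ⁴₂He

Np-235

Conserve mass number: 1 + 238 = A + 4, so A = 235.
Conserve atomic number: 1 + 94 = Z + 2, so Z = 93.
Z = 93 is neptunium, so the species is ²³⁵₉₃Np.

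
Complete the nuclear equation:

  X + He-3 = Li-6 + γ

Conserve mass number: A + 3 = 6 + 0, so A = 3.
Conserve atomic number: Z + 2 = 3 + 0, so Z = 1.
A = 3 and Z = 1 is H-3 — a triton.

triton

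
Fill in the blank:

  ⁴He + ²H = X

Conserve mass number: 4 + 2 = A, so A = 6.
Conserve atomic number: 2 + 1 = Z, so Z = 3.
Z = 3 is lithium, so the species is ⁶Li.

Li-6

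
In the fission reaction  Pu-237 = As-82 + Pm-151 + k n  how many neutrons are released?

4

Conserve mass number: 237 = 82 + 151 + k, so k = 237 − 233 = 4.
Check atomic number: 94 = 33 + 61 + 0 = 94. ✓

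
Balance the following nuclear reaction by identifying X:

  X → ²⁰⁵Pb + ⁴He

Po-209

Conserve mass number: A = 205 + 4, so A = 209.
Conserve atomic number: Z = 82 + 2, so Z = 84.
Z = 84 is polonium, so the species is ²⁰⁹Po.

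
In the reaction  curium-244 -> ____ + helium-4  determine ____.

Conserve mass number: 244 = A + 4, so A = 240.
Conserve atomic number: 96 = Z + 2, so Z = 94.
Z = 94 is plutonium, so the species is plutonium-240.

Pu-240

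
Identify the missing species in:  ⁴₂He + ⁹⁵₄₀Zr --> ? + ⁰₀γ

Conserve mass number: 4 + 95 = A + 0, so A = 99.
Conserve atomic number: 2 + 40 = Z + 0, so Z = 42.
Z = 42 is molybdenum, so the species is ⁹⁹₄₂Mo.

Mo-99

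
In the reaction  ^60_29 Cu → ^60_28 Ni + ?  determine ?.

Conserve mass number: 60 = 60 + A, so A = 0.
Conserve atomic number: 29 = 28 + Z, so Z = 1.
A = 0 and Z = 1 is ^0_1 e — a positron.

positron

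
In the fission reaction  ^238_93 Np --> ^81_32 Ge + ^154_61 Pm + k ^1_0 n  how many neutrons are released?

Conserve mass number: 238 = 81 + 154 + k, so k = 238 − 235 = 3.
Check atomic number: 93 = 32 + 61 + 0 = 93. ✓

3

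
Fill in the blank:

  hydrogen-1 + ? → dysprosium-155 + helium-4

Ho-158

Conserve mass number: 1 + A = 155 + 4, so A = 158.
Conserve atomic number: 1 + Z = 66 + 2, so Z = 67.
Z = 67 is holmium, so the species is holmium-158.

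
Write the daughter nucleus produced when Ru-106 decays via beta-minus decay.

Beta-minus decay: mass number changes by +0, atomic number by +1.
A: 106 = 106; Z: 44 + 1 = 45.
Z = 45 is rhodium, so the daughter is Rh-106.

Rh-106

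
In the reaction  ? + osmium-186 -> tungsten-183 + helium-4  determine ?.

neutron

Conserve mass number: A + 186 = 183 + 4, so A = 1.
Conserve atomic number: Z + 76 = 74 + 2, so Z = 0.
A = 1 and Z = 0 is neutron — a neutron.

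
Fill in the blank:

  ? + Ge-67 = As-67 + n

Conserve mass number: A + 67 = 67 + 1, so A = 1.
Conserve atomic number: Z + 32 = 33 + 0, so Z = 1.
A = 1 and Z = 1 is H-1 — a proton.

proton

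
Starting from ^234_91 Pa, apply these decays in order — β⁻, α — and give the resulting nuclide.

Start: (A, Z) = (234, 91).
After β⁻: (234, 92).
After α: (230, 90).
Z = 90 is thorium.

Th-230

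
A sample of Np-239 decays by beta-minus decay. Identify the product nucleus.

Pu-239

Beta-minus decay: mass number changes by +0, atomic number by +1.
A: 239 = 239; Z: 93 + 1 = 94.
Z = 94 is plutonium, so the daughter is Pu-239.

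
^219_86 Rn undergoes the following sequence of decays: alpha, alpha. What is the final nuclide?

Pb-211

Start: (A, Z) = (219, 86).
After α: (215, 84).
After α: (211, 82).
Z = 82 is lead.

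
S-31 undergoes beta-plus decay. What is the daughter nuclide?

Beta-plus decay: mass number changes by +0, atomic number by -1.
A: 31 = 31; Z: 16 − 1 = 15.
Z = 15 is phosphorus, so the daughter is P-31.

P-31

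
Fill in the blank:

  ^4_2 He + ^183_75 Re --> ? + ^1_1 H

Conserve mass number: 4 + 183 = A + 1, so A = 186.
Conserve atomic number: 2 + 75 = Z + 1, so Z = 76.
Z = 76 is osmium, so the species is ^186_76 Os.

Os-186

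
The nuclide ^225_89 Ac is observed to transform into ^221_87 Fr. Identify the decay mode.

ΔA = 221 − 225 = -4; ΔZ = 87 − 89 = -2.
A drops by 4 and Z drops by 2 — the signature of alpha emission.

alpha decay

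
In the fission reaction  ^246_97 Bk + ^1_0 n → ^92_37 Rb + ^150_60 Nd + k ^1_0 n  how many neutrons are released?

5

Conserve mass number: 247 = 92 + 150 + k, so k = 247 − 242 = 5.
Check atomic number: 97 = 37 + 60 + 0 = 97. ✓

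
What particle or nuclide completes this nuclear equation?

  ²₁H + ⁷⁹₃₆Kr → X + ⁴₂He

Conserve mass number: 2 + 79 = A + 4, so A = 77.
Conserve atomic number: 1 + 36 = Z + 2, so Z = 35.
Z = 35 is bromine, so the species is ⁷⁷₃₅Br.

Br-77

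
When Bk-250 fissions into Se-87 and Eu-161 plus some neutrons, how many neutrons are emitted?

2

Conserve mass number: 250 = 87 + 161 + k, so k = 250 − 248 = 2.
Check atomic number: 97 = 34 + 63 + 0 = 97. ✓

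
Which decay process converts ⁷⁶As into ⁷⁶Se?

ΔA = 76 − 76 = 0; ΔZ = 34 − 33 = +1.
A is unchanged and Z rises by 1 — a neutron has become a proton (β⁻ decay).

beta-minus decay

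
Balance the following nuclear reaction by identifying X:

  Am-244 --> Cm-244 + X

beta-minus particle

Conserve mass number: 244 = 244 + A, so A = 0.
Conserve atomic number: 95 = 96 + Z, so Z = -1.
A = 0 and Z = -1 is e⁻ — a beta-minus particle.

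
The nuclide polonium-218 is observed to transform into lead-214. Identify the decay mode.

alpha decay

ΔA = 214 − 218 = -4; ΔZ = 82 − 84 = -2.
A drops by 4 and Z drops by 2 — the signature of alpha emission.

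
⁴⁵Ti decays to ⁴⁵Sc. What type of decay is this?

beta-plus decay or electron capture

ΔA = 45 − 45 = 0; ΔZ = 21 − 22 = -1.
A is unchanged and Z drops by 1 — a proton has become a neutron (β⁺ emission or electron capture).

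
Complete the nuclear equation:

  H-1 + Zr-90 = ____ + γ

Conserve mass number: 1 + 90 = A + 0, so A = 91.
Conserve atomic number: 1 + 40 = Z + 0, so Z = 41.
Z = 41 is niobium, so the species is Nb-91.

Nb-91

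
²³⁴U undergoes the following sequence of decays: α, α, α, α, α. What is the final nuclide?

Start: (A, Z) = (234, 92).
After α: (230, 90).
After α: (226, 88).
After α: (222, 86).
After α: (218, 84).
After α: (214, 82).
Z = 82 is lead.

Pb-214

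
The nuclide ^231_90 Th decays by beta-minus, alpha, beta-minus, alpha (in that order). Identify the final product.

Start: (A, Z) = (231, 90).
After β⁻: (231, 91).
After α: (227, 89).
After β⁻: (227, 90).
After α: (223, 88).
Z = 88 is radium.

Ra-223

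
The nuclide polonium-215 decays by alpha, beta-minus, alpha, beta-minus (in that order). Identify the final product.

Start: (A, Z) = (215, 84).
After α: (211, 82).
After β⁻: (211, 83).
After α: (207, 81).
After β⁻: (207, 82).
Z = 82 is lead.

Pb-207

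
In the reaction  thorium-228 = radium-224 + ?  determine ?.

alpha particle

Conserve mass number: 228 = 224 + A, so A = 4.
Conserve atomic number: 90 = 88 + Z, so Z = 2.
A = 4 and Z = 2 is helium-4 — an alpha particle.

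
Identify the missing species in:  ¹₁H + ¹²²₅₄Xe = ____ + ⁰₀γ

Conserve mass number: 1 + 122 = A + 0, so A = 123.
Conserve atomic number: 1 + 54 = Z + 0, so Z = 55.
Z = 55 is caesium, so the species is ¹²³₅₅Cs.

Cs-123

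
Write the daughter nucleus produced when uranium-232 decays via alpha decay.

Alpha decay: mass number changes by -4, atomic number by -2.
A: 232 − 4 = 228; Z: 92 − 2 = 90.
Z = 90 is thorium, so the daughter is thorium-228.

Th-228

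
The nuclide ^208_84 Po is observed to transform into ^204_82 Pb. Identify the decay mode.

alpha decay

ΔA = 204 − 208 = -4; ΔZ = 82 − 84 = -2.
A drops by 4 and Z drops by 2 — the signature of alpha emission.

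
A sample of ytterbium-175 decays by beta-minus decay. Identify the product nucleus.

Beta-minus decay: mass number changes by +0, atomic number by +1.
A: 175 = 175; Z: 70 + 1 = 71.
Z = 71 is lutetium, so the daughter is lutetium-175.

Lu-175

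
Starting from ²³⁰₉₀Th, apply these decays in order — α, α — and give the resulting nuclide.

Start: (A, Z) = (230, 90).
After α: (226, 88).
After α: (222, 86).
Z = 86 is radon.

Rn-222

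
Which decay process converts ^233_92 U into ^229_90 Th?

ΔA = 229 − 233 = -4; ΔZ = 90 − 92 = -2.
A drops by 4 and Z drops by 2 — the signature of alpha emission.

alpha decay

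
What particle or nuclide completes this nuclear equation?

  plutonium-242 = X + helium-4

U-238

Conserve mass number: 242 = A + 4, so A = 238.
Conserve atomic number: 94 = Z + 2, so Z = 92.
Z = 92 is uranium, so the species is uranium-238.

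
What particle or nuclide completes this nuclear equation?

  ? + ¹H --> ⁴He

triton

Conserve mass number: A + 1 = 4, so A = 3.
Conserve atomic number: Z + 1 = 2, so Z = 1.
A = 3 and Z = 1 is ³H — a triton.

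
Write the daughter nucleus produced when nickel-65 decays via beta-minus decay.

Cu-65

Beta-minus decay: mass number changes by +0, atomic number by +1.
A: 65 = 65; Z: 28 + 1 = 29.
Z = 29 is copper, so the daughter is copper-65.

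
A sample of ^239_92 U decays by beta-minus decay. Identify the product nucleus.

Np-239

Beta-minus decay: mass number changes by +0, atomic number by +1.
A: 239 = 239; Z: 92 + 1 = 93.
Z = 93 is neptunium, so the daughter is ^239_93 Np.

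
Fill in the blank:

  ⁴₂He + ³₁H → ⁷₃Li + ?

gamma ray

Conserve mass number: 4 + 3 = 7 + A, so A = 0.
Conserve atomic number: 2 + 1 = 3 + Z, so Z = 0.
A = 0 and Z = 0 is ⁰₀γ — a gamma ray.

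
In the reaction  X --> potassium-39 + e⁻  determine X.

Conserve mass number: A = 39 + 0, so A = 39.
Conserve atomic number: Z = 19 − 1, so Z = 18.
Z = 18 is argon, so the species is argon-39.

Ar-39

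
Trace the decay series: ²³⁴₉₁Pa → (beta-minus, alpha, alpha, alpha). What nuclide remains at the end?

Start: (A, Z) = (234, 91).
After β⁻: (234, 92).
After α: (230, 90).
After α: (226, 88).
After α: (222, 86).
Z = 86 is radon.

Rn-222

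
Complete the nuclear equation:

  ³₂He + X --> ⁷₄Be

Conserve mass number: 3 + A = 7, so A = 4.
Conserve atomic number: 2 + Z = 4, so Z = 2.
A = 4 and Z = 2 is ⁴₂He — an alpha particle.

alpha particle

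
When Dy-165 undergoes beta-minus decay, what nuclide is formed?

Beta-minus decay: mass number changes by +0, atomic number by +1.
A: 165 = 165; Z: 66 + 1 = 67.
Z = 67 is holmium, so the daughter is Ho-165.

Ho-165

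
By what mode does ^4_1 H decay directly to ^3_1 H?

neutron emission

ΔA = 3 − 4 = -1; ΔZ = 1 − 1 = +0.
A drops by 1 with Z unchanged — a neutron was emitted.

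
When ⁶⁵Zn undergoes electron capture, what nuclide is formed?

Cu-65

Electron capture: mass number changes by +0, atomic number by -1.
A: 65 = 65; Z: 30 − 1 = 29.
Z = 29 is copper, so the daughter is ⁶⁵Cu.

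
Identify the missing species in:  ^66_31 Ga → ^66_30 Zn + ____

Conserve mass number: 66 = 66 + A, so A = 0.
Conserve atomic number: 31 = 30 + Z, so Z = 1.
A = 0 and Z = 1 is ^0_1 e — a positron.

positron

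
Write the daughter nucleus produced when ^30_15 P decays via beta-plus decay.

Beta-plus decay: mass number changes by +0, atomic number by -1.
A: 30 = 30; Z: 15 − 1 = 14.
Z = 14 is silicon, so the daughter is ^30_14 Si.

Si-30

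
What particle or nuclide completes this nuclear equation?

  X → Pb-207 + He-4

Conserve mass number: A = 207 + 4, so A = 211.
Conserve atomic number: Z = 82 + 2, so Z = 84.
Z = 84 is polonium, so the species is Po-211.

Po-211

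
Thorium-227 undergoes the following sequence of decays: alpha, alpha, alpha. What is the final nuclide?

Po-215

Start: (A, Z) = (227, 90).
After α: (223, 88).
After α: (219, 86).
After α: (215, 84).
Z = 84 is polonium.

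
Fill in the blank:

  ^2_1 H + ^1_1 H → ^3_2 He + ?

Conserve mass number: 2 + 1 = 3 + A, so A = 0.
Conserve atomic number: 1 + 1 = 2 + Z, so Z = 0.
A = 0 and Z = 0 is ^0_0 γ — a gamma ray.

gamma ray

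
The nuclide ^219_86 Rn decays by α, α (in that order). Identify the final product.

Pb-211

Start: (A, Z) = (219, 86).
After α: (215, 84).
After α: (211, 82).
Z = 82 is lead.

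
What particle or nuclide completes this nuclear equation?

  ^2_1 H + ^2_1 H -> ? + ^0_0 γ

He-4

Conserve mass number: 2 + 2 = A + 0, so A = 4.
Conserve atomic number: 1 + 1 = Z + 0, so Z = 2.
A = 4 and Z = 2 is ^4_2 He — an alpha particle.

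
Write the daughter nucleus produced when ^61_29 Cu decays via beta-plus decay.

Ni-61

Beta-plus decay: mass number changes by +0, atomic number by -1.
A: 61 = 61; Z: 29 − 1 = 28.
Z = 28 is nickel, so the daughter is ^61_28 Ni.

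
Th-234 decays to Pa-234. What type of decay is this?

beta-minus decay

ΔA = 234 − 234 = 0; ΔZ = 91 − 90 = +1.
A is unchanged and Z rises by 1 — a neutron has become a proton (β⁻ decay).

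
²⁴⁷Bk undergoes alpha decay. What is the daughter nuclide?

Alpha decay: mass number changes by -4, atomic number by -2.
A: 247 − 4 = 243; Z: 97 − 2 = 95.
Z = 95 is americium, so the daughter is ²⁴³Am.

Am-243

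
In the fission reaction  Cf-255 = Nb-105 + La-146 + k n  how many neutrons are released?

4

Conserve mass number: 255 = 105 + 146 + k, so k = 255 − 251 = 4.
Check atomic number: 98 = 41 + 57 + 0 = 98. ✓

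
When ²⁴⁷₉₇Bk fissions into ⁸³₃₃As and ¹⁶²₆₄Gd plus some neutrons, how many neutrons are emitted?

Conserve mass number: 247 = 83 + 162 + k, so k = 247 − 245 = 2.
Check atomic number: 97 = 33 + 64 + 0 = 97. ✓

2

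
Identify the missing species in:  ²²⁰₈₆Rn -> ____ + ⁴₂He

Po-216

Conserve mass number: 220 = A + 4, so A = 216.
Conserve atomic number: 86 = Z + 2, so Z = 84.
Z = 84 is polonium, so the species is ²¹⁶₈₄Po.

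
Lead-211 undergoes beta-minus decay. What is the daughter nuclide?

Beta-minus decay: mass number changes by +0, atomic number by +1.
A: 211 = 211; Z: 82 + 1 = 83.
Z = 83 is bismuth, so the daughter is bismuth-211.

Bi-211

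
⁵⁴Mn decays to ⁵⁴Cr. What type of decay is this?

beta-plus decay or electron capture

ΔA = 54 − 54 = 0; ΔZ = 24 − 25 = -1.
A is unchanged and Z drops by 1 — a proton has become a neutron (β⁺ emission or electron capture).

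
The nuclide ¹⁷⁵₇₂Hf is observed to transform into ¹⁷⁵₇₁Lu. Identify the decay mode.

ΔA = 175 − 175 = 0; ΔZ = 71 − 72 = -1.
A is unchanged and Z drops by 1 — a proton has become a neutron (β⁺ emission or electron capture).

beta-plus decay or electron capture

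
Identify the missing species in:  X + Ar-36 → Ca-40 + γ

Conserve mass number: A + 36 = 40 + 0, so A = 4.
Conserve atomic number: Z + 18 = 20 + 0, so Z = 2.
A = 4 and Z = 2 is He-4 — an alpha particle.

alpha particle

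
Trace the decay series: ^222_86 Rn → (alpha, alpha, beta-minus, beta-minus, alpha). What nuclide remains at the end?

Start: (A, Z) = (222, 86).
After α: (218, 84).
After α: (214, 82).
After β⁻: (214, 83).
After β⁻: (214, 84).
After α: (210, 82).
Z = 82 is lead.

Pb-210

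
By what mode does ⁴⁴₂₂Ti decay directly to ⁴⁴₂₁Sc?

beta-plus decay or electron capture

ΔA = 44 − 44 = 0; ΔZ = 21 − 22 = -1.
A is unchanged and Z drops by 1 — a proton has become a neutron (β⁺ emission or electron capture).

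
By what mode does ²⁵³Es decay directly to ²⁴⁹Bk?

alpha decay

ΔA = 249 − 253 = -4; ΔZ = 97 − 99 = -2.
A drops by 4 and Z drops by 2 — the signature of alpha emission.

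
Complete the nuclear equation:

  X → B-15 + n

Conserve mass number: A = 15 + 1, so A = 16.
Conserve atomic number: Z = 5 + 0, so Z = 5.
Z = 5 is boron, so the species is B-16.

B-16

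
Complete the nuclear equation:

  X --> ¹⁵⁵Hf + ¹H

Conserve mass number: A = 155 + 1, so A = 156.
Conserve atomic number: Z = 72 + 1, so Z = 73.
Z = 73 is tantalum, so the species is ¹⁵⁶Ta.

Ta-156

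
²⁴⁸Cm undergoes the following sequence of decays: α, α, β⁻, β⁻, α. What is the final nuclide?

Start: (A, Z) = (248, 96).
After α: (244, 94).
After α: (240, 92).
After β⁻: (240, 93).
After β⁻: (240, 94).
After α: (236, 92).
Z = 92 is uranium.

U-236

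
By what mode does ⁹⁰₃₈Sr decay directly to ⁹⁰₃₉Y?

beta-minus decay

ΔA = 90 − 90 = 0; ΔZ = 39 − 38 = +1.
A is unchanged and Z rises by 1 — a neutron has become a proton (β⁻ decay).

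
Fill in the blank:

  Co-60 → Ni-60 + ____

Conserve mass number: 60 = 60 + A, so A = 0.
Conserve atomic number: 27 = 28 + Z, so Z = -1.
A = 0 and Z = -1 is e⁻ — a beta-minus particle.

beta-minus particle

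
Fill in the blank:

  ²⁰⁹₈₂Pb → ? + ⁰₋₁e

Bi-209

Conserve mass number: 209 = A + 0, so A = 209.
Conserve atomic number: 82 = Z − 1, so Z = 83.
Z = 83 is bismuth, so the species is ²⁰⁹₈₃Bi.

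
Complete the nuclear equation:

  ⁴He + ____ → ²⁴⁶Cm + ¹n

Pu-243

Conserve mass number: 4 + A = 246 + 1, so A = 243.
Conserve atomic number: 2 + Z = 96 + 0, so Z = 94.
Z = 94 is plutonium, so the species is ²⁴³Pu.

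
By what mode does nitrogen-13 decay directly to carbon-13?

beta-plus decay or electron capture

ΔA = 13 − 13 = 0; ΔZ = 6 − 7 = -1.
A is unchanged and Z drops by 1 — a proton has become a neutron (β⁺ emission or electron capture).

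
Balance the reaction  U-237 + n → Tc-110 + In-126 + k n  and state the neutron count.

Conserve mass number: 238 = 110 + 126 + k, so k = 238 − 236 = 2.
Check atomic number: 92 = 43 + 49 + 0 = 92. ✓

2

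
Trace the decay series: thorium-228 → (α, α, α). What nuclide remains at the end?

Start: (A, Z) = (228, 90).
After α: (224, 88).
After α: (220, 86).
After α: (216, 84).
Z = 84 is polonium.

Po-216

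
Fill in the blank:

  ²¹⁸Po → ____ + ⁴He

Pb-214

Conserve mass number: 218 = A + 4, so A = 214.
Conserve atomic number: 84 = Z + 2, so Z = 82.
Z = 82 is lead, so the species is ²¹⁴Pb.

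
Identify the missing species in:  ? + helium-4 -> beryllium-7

He-3

Conserve mass number: A + 4 = 7, so A = 3.
Conserve atomic number: Z + 2 = 4, so Z = 2.
Z = 2 is helium, so the species is helium-3.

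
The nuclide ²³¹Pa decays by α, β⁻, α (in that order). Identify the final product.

Start: (A, Z) = (231, 91).
After α: (227, 89).
After β⁻: (227, 90).
After α: (223, 88).
Z = 88 is radium.

Ra-223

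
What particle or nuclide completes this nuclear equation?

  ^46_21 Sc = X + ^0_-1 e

Ti-46

Conserve mass number: 46 = A + 0, so A = 46.
Conserve atomic number: 21 = Z − 1, so Z = 22.
Z = 22 is titanium, so the species is ^46_22 Ti.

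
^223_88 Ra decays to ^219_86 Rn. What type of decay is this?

ΔA = 219 − 223 = -4; ΔZ = 86 − 88 = -2.
A drops by 4 and Z drops by 2 — the signature of alpha emission.

alpha decay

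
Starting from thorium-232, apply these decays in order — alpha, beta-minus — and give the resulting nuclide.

Ac-228

Start: (A, Z) = (232, 90).
After α: (228, 88).
After β⁻: (228, 89).
Z = 89 is actinium.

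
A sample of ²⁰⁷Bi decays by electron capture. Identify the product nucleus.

Electron capture: mass number changes by +0, atomic number by -1.
A: 207 = 207; Z: 83 − 1 = 82.
Z = 82 is lead, so the daughter is ²⁰⁷Pb.

Pb-207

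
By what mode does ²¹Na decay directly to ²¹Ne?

beta-plus decay or electron capture

ΔA = 21 − 21 = 0; ΔZ = 10 − 11 = -1.
A is unchanged and Z drops by 1 — a proton has become a neutron (β⁺ emission or electron capture).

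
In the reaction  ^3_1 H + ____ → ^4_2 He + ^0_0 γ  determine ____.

proton

Conserve mass number: 3 + A = 4 + 0, so A = 1.
Conserve atomic number: 1 + Z = 2 + 0, so Z = 1.
A = 1 and Z = 1 is ^1_1 H — a proton.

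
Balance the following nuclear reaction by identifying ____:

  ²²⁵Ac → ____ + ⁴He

Conserve mass number: 225 = A + 4, so A = 221.
Conserve atomic number: 89 = Z + 2, so Z = 87.
Z = 87 is francium, so the species is ²²¹Fr.

Fr-221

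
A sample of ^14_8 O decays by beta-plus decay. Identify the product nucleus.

N-14

Beta-plus decay: mass number changes by +0, atomic number by -1.
A: 14 = 14; Z: 8 − 1 = 7.
Z = 7 is nitrogen, so the daughter is ^14_7 N.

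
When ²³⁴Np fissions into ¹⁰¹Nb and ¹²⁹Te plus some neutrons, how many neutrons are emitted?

Conserve mass number: 234 = 101 + 129 + k, so k = 234 − 230 = 4.
Check atomic number: 93 = 41 + 52 + 0 = 93. ✓

4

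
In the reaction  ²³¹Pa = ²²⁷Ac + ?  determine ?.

alpha particle

Conserve mass number: 231 = 227 + A, so A = 4.
Conserve atomic number: 91 = 89 + Z, so Z = 2.
A = 4 and Z = 2 is ⁴He — an alpha particle.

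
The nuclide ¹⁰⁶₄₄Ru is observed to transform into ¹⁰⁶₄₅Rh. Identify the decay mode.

beta-minus decay

ΔA = 106 − 106 = 0; ΔZ = 45 − 44 = +1.
A is unchanged and Z rises by 1 — a neutron has become a proton (β⁻ decay).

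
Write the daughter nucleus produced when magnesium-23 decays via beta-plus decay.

Na-23

Beta-plus decay: mass number changes by +0, atomic number by -1.
A: 23 = 23; Z: 12 − 1 = 11.
Z = 11 is sodium, so the daughter is sodium-23.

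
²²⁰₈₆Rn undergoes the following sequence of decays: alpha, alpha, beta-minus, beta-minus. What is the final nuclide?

Start: (A, Z) = (220, 86).
After α: (216, 84).
After α: (212, 82).
After β⁻: (212, 83).
After β⁻: (212, 84).
Z = 84 is polonium.

Po-212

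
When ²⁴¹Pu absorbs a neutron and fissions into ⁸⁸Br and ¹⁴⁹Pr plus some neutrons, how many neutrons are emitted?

Conserve mass number: 242 = 88 + 149 + k, so k = 242 − 237 = 5.
Check atomic number: 94 = 35 + 59 + 0 = 94. ✓

5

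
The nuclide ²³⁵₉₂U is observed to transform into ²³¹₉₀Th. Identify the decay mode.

alpha decay

ΔA = 231 − 235 = -4; ΔZ = 90 − 92 = -2.
A drops by 4 and Z drops by 2 — the signature of alpha emission.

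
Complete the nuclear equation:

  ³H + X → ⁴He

Conserve mass number: 3 + A = 4, so A = 1.
Conserve atomic number: 1 + Z = 2, so Z = 1.
A = 1 and Z = 1 is ¹H — a proton.

proton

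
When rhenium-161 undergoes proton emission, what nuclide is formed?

W-160

Proton emission: mass number changes by -1, atomic number by -1.
A: 161 − 1 = 160; Z: 75 − 1 = 74.
Z = 74 is tungsten, so the daughter is tungsten-160.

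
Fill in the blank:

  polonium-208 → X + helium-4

Pb-204

Conserve mass number: 208 = A + 4, so A = 204.
Conserve atomic number: 84 = Z + 2, so Z = 82.
Z = 82 is lead, so the species is lead-204.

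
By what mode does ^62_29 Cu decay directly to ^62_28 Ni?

beta-plus decay or electron capture

ΔA = 62 − 62 = 0; ΔZ = 28 − 29 = -1.
A is unchanged and Z drops by 1 — a proton has become a neutron (β⁺ emission or electron capture).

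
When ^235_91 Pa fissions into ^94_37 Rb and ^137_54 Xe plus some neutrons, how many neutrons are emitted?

4

Conserve mass number: 235 = 94 + 137 + k, so k = 235 − 231 = 4.
Check atomic number: 91 = 37 + 54 + 0 = 91. ✓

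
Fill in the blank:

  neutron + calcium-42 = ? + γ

Ca-43

Conserve mass number: 1 + 42 = A + 0, so A = 43.
Conserve atomic number: 0 + 20 = Z + 0, so Z = 20.
Z = 20 is calcium, so the species is calcium-43.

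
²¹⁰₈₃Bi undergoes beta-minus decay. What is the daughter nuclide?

Beta-minus decay: mass number changes by +0, atomic number by +1.
A: 210 = 210; Z: 83 + 1 = 84.
Z = 84 is polonium, so the daughter is ²¹⁰₈₄Po.

Po-210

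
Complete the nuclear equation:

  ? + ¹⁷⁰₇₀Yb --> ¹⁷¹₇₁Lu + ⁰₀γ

proton

Conserve mass number: A + 170 = 171 + 0, so A = 1.
Conserve atomic number: Z + 70 = 71 + 0, so Z = 1.
A = 1 and Z = 1 is ¹₁H — a proton.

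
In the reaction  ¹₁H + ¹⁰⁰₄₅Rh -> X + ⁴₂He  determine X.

Ru-97

Conserve mass number: 1 + 100 = A + 4, so A = 97.
Conserve atomic number: 1 + 45 = Z + 2, so Z = 44.
Z = 44 is ruthenium, so the species is ⁹⁷₄₄Ru.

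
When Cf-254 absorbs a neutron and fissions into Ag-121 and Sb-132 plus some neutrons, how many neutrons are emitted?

Conserve mass number: 255 = 121 + 132 + k, so k = 255 − 253 = 2.
Check atomic number: 98 = 47 + 51 + 0 = 98. ✓

2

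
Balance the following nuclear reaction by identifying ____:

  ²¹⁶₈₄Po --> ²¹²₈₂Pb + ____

Conserve mass number: 216 = 212 + A, so A = 4.
Conserve atomic number: 84 = 82 + Z, so Z = 2.
A = 4 and Z = 2 is ⁴₂He — an alpha particle.

alpha particle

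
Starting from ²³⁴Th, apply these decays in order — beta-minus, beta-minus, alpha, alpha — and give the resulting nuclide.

Start: (A, Z) = (234, 90).
After β⁻: (234, 91).
After β⁻: (234, 92).
After α: (230, 90).
After α: (226, 88).
Z = 88 is radium.

Ra-226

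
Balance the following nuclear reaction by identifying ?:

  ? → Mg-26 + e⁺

Conserve mass number: A = 26 + 0, so A = 26.
Conserve atomic number: Z = 12 + 1, so Z = 13.
Z = 13 is aluminium, so the species is Al-26.

Al-26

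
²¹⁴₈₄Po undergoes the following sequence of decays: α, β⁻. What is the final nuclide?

Start: (A, Z) = (214, 84).
After α: (210, 82).
After β⁻: (210, 83).
Z = 83 is bismuth.

Bi-210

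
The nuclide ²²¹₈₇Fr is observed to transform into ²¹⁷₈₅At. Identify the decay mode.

alpha decay

ΔA = 217 − 221 = -4; ΔZ = 85 − 87 = -2.
A drops by 4 and Z drops by 2 — the signature of alpha emission.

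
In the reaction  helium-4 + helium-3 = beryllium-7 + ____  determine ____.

Conserve mass number: 4 + 3 = 7 + A, so A = 0.
Conserve atomic number: 2 + 2 = 4 + Z, so Z = 0.
A = 0 and Z = 0 is γ — a gamma ray.

gamma ray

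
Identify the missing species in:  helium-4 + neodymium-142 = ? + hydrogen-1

Pm-145

Conserve mass number: 4 + 142 = A + 1, so A = 145.
Conserve atomic number: 2 + 60 = Z + 1, so Z = 61.
Z = 61 is promethium, so the species is promethium-145.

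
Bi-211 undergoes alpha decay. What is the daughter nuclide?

Tl-207

Alpha decay: mass number changes by -4, atomic number by -2.
A: 211 − 4 = 207; Z: 83 − 2 = 81.
Z = 81 is thallium, so the daughter is Tl-207.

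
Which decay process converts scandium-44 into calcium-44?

beta-plus decay or electron capture

ΔA = 44 − 44 = 0; ΔZ = 20 − 21 = -1.
A is unchanged and Z drops by 1 — a proton has become a neutron (β⁺ emission or electron capture).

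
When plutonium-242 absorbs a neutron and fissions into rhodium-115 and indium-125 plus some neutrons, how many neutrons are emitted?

3

Conserve mass number: 243 = 115 + 125 + k, so k = 243 − 240 = 3.
Check atomic number: 94 = 45 + 49 + 0 = 94. ✓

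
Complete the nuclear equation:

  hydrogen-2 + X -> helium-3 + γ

proton

Conserve mass number: 2 + A = 3 + 0, so A = 1.
Conserve atomic number: 1 + Z = 2 + 0, so Z = 1.
A = 1 and Z = 1 is hydrogen-1 — a proton.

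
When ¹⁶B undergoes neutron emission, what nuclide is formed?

Neutron emission: mass number changes by -1, atomic number by +0.
A: 16 − 1 = 15; Z: 5 = 5.
Z = 5 is boron, so the daughter is ¹⁵B.

B-15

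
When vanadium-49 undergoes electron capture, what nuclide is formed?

Electron capture: mass number changes by +0, atomic number by -1.
A: 49 = 49; Z: 23 − 1 = 22.
Z = 22 is titanium, so the daughter is titanium-49.

Ti-49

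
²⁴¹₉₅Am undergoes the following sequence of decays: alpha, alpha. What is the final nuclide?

Start: (A, Z) = (241, 95).
After α: (237, 93).
After α: (233, 91).
Z = 91 is protactinium.

Pa-233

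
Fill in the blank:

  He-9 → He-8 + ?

neutron

Conserve mass number: 9 = 8 + A, so A = 1.
Conserve atomic number: 2 = 2 + Z, so Z = 0.
A = 1 and Z = 0 is n — a neutron.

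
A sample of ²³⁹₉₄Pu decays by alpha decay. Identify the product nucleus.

U-235

Alpha decay: mass number changes by -4, atomic number by -2.
A: 239 − 4 = 235; Z: 94 − 2 = 92.
Z = 92 is uranium, so the daughter is ²³⁵₉₂U.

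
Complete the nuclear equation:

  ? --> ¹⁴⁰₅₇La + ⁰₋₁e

Ba-140

Conserve mass number: A = 140 + 0, so A = 140.
Conserve atomic number: Z = 57 − 1, so Z = 56.
Z = 56 is barium, so the species is ¹⁴⁰₅₆Ba.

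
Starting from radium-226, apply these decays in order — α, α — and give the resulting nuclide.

Start: (A, Z) = (226, 88).
After α: (222, 86).
After α: (218, 84).
Z = 84 is polonium.

Po-218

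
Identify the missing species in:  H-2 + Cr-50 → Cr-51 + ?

Conserve mass number: 2 + 50 = 51 + A, so A = 1.
Conserve atomic number: 1 + 24 = 24 + Z, so Z = 1.
A = 1 and Z = 1 is H-1 — a proton.

proton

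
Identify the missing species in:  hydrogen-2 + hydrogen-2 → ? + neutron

He-3

Conserve mass number: 2 + 2 = A + 1, so A = 3.
Conserve atomic number: 1 + 1 = Z + 0, so Z = 2.
Z = 2 is helium, so the species is helium-3.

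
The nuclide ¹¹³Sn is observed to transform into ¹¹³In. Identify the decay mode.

ΔA = 113 − 113 = 0; ΔZ = 49 − 50 = -1.
A is unchanged and Z drops by 1 — a proton has become a neutron (β⁺ emission or electron capture).

beta-plus decay or electron capture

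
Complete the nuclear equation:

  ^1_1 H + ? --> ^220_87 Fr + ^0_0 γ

Conserve mass number: 1 + A = 220 + 0, so A = 219.
Conserve atomic number: 1 + Z = 87 + 0, so Z = 86.
Z = 86 is radon, so the species is ^219_86 Rn.

Rn-219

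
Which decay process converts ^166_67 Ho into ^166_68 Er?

beta-minus decay

ΔA = 166 − 166 = 0; ΔZ = 68 − 67 = +1.
A is unchanged and Z rises by 1 — a neutron has become a proton (β⁻ decay).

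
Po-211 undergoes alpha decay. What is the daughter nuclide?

Alpha decay: mass number changes by -4, atomic number by -2.
A: 211 − 4 = 207; Z: 84 − 2 = 82.
Z = 82 is lead, so the daughter is Pb-207.

Pb-207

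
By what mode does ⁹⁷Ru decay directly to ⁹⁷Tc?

beta-plus decay or electron capture

ΔA = 97 − 97 = 0; ΔZ = 43 − 44 = -1.
A is unchanged and Z drops by 1 — a proton has become a neutron (β⁺ emission or electron capture).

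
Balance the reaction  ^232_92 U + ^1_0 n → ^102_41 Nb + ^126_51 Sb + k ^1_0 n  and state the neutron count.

5

Conserve mass number: 233 = 102 + 126 + k, so k = 233 − 228 = 5.
Check atomic number: 92 = 41 + 51 + 0 = 92. ✓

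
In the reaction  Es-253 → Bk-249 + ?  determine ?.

Conserve mass number: 253 = 249 + A, so A = 4.
Conserve atomic number: 99 = 97 + Z, so Z = 2.
A = 4 and Z = 2 is He-4 — an alpha particle.

alpha particle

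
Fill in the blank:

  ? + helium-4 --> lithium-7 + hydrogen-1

alpha particle

Conserve mass number: A + 4 = 7 + 1, so A = 4.
Conserve atomic number: Z + 2 = 3 + 1, so Z = 2.
A = 4 and Z = 2 is helium-4 — an alpha particle.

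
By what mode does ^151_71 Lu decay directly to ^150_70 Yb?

ΔA = 150 − 151 = -1; ΔZ = 70 − 71 = -1.
A drops by 1 and Z drops by 1 — a proton was emitted.

proton emission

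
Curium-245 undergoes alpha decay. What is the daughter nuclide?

Pu-241

Alpha decay: mass number changes by -4, atomic number by -2.
A: 245 − 4 = 241; Z: 96 − 2 = 94.
Z = 94 is plutonium, so the daughter is plutonium-241.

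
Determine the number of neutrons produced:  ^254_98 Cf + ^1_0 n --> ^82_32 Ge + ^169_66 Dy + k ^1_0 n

Conserve mass number: 255 = 82 + 169 + k, so k = 255 − 251 = 4.
Check atomic number: 98 = 32 + 66 + 0 = 98. ✓

4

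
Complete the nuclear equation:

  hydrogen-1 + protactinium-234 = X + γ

U-235

Conserve mass number: 1 + 234 = A + 0, so A = 235.
Conserve atomic number: 1 + 91 = Z + 0, so Z = 92.
Z = 92 is uranium, so the species is uranium-235.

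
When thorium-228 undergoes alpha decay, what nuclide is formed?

Ra-224

Alpha decay: mass number changes by -4, atomic number by -2.
A: 228 − 4 = 224; Z: 90 − 2 = 88.
Z = 88 is radium, so the daughter is radium-224.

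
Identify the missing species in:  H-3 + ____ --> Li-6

Conserve mass number: 3 + A = 6, so A = 3.
Conserve atomic number: 1 + Z = 3, so Z = 2.
Z = 2 is helium, so the species is He-3.

He-3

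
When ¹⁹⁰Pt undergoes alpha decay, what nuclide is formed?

Os-186

Alpha decay: mass number changes by -4, atomic number by -2.
A: 190 − 4 = 186; Z: 78 − 2 = 76.
Z = 76 is osmium, so the daughter is ¹⁸⁶Os.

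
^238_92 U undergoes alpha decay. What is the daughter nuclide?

Alpha decay: mass number changes by -4, atomic number by -2.
A: 238 − 4 = 234; Z: 92 − 2 = 90.
Z = 90 is thorium, so the daughter is ^234_90 Th.

Th-234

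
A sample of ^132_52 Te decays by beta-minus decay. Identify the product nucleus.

I-132

Beta-minus decay: mass number changes by +0, atomic number by +1.
A: 132 = 132; Z: 52 + 1 = 53.
Z = 53 is iodine, so the daughter is ^132_53 I.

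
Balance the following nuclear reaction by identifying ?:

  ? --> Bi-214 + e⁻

Pb-214

Conserve mass number: A = 214 + 0, so A = 214.
Conserve atomic number: Z = 83 − 1, so Z = 82.
Z = 82 is lead, so the species is Pb-214.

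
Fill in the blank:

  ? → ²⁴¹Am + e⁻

Conserve mass number: A = 241 + 0, so A = 241.
Conserve atomic number: Z = 95 − 1, so Z = 94.
Z = 94 is plutonium, so the species is ²⁴¹Pu.

Pu-241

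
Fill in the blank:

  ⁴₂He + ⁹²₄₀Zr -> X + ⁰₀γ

Conserve mass number: 4 + 92 = A + 0, so A = 96.
Conserve atomic number: 2 + 40 = Z + 0, so Z = 42.
Z = 42 is molybdenum, so the species is ⁹⁶₄₂Mo.

Mo-96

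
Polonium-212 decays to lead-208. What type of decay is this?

alpha decay

ΔA = 208 − 212 = -4; ΔZ = 82 − 84 = -2.
A drops by 4 and Z drops by 2 — the signature of alpha emission.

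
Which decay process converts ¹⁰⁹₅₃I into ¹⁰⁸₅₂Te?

ΔA = 108 − 109 = -1; ΔZ = 52 − 53 = -1.
A drops by 1 and Z drops by 1 — a proton was emitted.

proton emission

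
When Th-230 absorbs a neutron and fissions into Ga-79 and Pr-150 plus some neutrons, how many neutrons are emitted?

2

Conserve mass number: 231 = 79 + 150 + k, so k = 231 − 229 = 2.
Check atomic number: 90 = 31 + 59 + 0 = 90. ✓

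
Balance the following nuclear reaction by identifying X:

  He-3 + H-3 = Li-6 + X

Conserve mass number: 3 + 3 = 6 + A, so A = 0.
Conserve atomic number: 2 + 1 = 3 + Z, so Z = 0.
A = 0 and Z = 0 is γ — a gamma ray.

gamma ray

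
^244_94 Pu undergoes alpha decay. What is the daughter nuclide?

Alpha decay: mass number changes by -4, atomic number by -2.
A: 244 − 4 = 240; Z: 94 − 2 = 92.
Z = 92 is uranium, so the daughter is ^240_92 U.

U-240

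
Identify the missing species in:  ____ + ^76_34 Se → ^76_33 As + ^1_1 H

Conserve mass number: A + 76 = 76 + 1, so A = 1.
Conserve atomic number: Z + 34 = 33 + 1, so Z = 0.
A = 1 and Z = 0 is ^1_0 n — a neutron.

neutron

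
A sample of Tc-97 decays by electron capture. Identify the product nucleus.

Electron capture: mass number changes by +0, atomic number by -1.
A: 97 = 97; Z: 43 − 1 = 42.
Z = 42 is molybdenum, so the daughter is Mo-97.

Mo-97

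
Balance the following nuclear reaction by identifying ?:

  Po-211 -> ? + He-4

Conserve mass number: 211 = A + 4, so A = 207.
Conserve atomic number: 84 = Z + 2, so Z = 82.
Z = 82 is lead, so the species is Pb-207.

Pb-207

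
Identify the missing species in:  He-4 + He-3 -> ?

Conserve mass number: 4 + 3 = A, so A = 7.
Conserve atomic number: 2 + 2 = Z, so Z = 4.
Z = 4 is beryllium, so the species is Be-7.

Be-7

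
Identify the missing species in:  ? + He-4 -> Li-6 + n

triton

Conserve mass number: A + 4 = 6 + 1, so A = 3.
Conserve atomic number: Z + 2 = 3 + 0, so Z = 1.
A = 3 and Z = 1 is H-3 — a triton.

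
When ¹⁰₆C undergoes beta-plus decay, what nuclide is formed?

B-10

Beta-plus decay: mass number changes by +0, atomic number by -1.
A: 10 = 10; Z: 6 − 1 = 5.
Z = 5 is boron, so the daughter is ¹⁰₅B.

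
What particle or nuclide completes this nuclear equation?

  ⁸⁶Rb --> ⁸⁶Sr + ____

Conserve mass number: 86 = 86 + A, so A = 0.
Conserve atomic number: 37 = 38 + Z, so Z = -1.
A = 0 and Z = -1 is e⁻ — a beta-minus particle.

beta-minus particle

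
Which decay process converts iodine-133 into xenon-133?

beta-minus decay

ΔA = 133 − 133 = 0; ΔZ = 54 − 53 = +1.
A is unchanged and Z rises by 1 — a neutron has become a proton (β⁻ decay).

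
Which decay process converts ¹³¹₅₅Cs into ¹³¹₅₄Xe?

beta-plus decay or electron capture

ΔA = 131 − 131 = 0; ΔZ = 54 − 55 = -1.
A is unchanged and Z drops by 1 — a proton has become a neutron (β⁺ emission or electron capture).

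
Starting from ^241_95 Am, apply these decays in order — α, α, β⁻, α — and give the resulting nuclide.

Start: (A, Z) = (241, 95).
After α: (237, 93).
After α: (233, 91).
After β⁻: (233, 92).
After α: (229, 90).
Z = 90 is thorium.

Th-229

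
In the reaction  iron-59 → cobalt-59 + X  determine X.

beta-minus particle

Conserve mass number: 59 = 59 + A, so A = 0.
Conserve atomic number: 26 = 27 + Z, so Z = -1.
A = 0 and Z = -1 is e⁻ — a beta-minus particle.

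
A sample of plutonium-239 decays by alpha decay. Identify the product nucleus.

Alpha decay: mass number changes by -4, atomic number by -2.
A: 239 − 4 = 235; Z: 94 − 2 = 92.
Z = 92 is uranium, so the daughter is uranium-235.

U-235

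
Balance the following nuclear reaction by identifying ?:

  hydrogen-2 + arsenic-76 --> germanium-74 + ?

alpha particle

Conserve mass number: 2 + 76 = 74 + A, so A = 4.
Conserve atomic number: 1 + 33 = 32 + Z, so Z = 2.
A = 4 and Z = 2 is helium-4 — an alpha particle.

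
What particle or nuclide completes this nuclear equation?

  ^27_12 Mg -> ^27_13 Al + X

beta-minus particle

Conserve mass number: 27 = 27 + A, so A = 0.
Conserve atomic number: 12 = 13 + Z, so Z = -1.
A = 0 and Z = -1 is ^0_-1 e — a beta-minus particle.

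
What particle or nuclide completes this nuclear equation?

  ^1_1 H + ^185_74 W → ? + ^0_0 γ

Re-186

Conserve mass number: 1 + 185 = A + 0, so A = 186.
Conserve atomic number: 1 + 74 = Z + 0, so Z = 75.
Z = 75 is rhenium, so the species is ^186_75 Re.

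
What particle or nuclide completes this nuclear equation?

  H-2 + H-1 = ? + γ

Conserve mass number: 2 + 1 = A + 0, so A = 3.
Conserve atomic number: 1 + 1 = Z + 0, so Z = 2.
Z = 2 is helium, so the species is He-3.

He-3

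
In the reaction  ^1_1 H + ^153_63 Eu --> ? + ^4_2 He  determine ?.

Conserve mass number: 1 + 153 = A + 4, so A = 150.
Conserve atomic number: 1 + 63 = Z + 2, so Z = 62.
Z = 62 is samarium, so the species is ^150_62 Sm.

Sm-150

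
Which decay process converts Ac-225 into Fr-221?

ΔA = 221 − 225 = -4; ΔZ = 87 − 89 = -2.
A drops by 4 and Z drops by 2 — the signature of alpha emission.

alpha decay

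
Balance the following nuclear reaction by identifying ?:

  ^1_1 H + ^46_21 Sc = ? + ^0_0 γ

Ti-47

Conserve mass number: 1 + 46 = A + 0, so A = 47.
Conserve atomic number: 1 + 21 = Z + 0, so Z = 22.
Z = 22 is titanium, so the species is ^47_22 Ti.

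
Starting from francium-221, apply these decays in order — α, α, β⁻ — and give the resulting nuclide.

Start: (A, Z) = (221, 87).
After α: (217, 85).
After α: (213, 83).
After β⁻: (213, 84).
Z = 84 is polonium.

Po-213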